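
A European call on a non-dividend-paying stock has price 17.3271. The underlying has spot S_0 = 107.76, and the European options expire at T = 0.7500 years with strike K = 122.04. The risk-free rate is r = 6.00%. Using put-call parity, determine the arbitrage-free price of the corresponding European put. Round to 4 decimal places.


Put-call parity: C - P = S_0 * exp(-qT) - K * exp(-rT).
S_0 * exp(-qT) = 107.7600 * 1.00000000 = 107.76000000
K * exp(-rT) = 122.0400 * 0.95599748 = 116.66993268
P = C - S*exp(-qT) + K*exp(-rT)
P = 17.3271 - 107.76000000 + 116.66993268 = 26.2370

Answer: Put price = 26.2370


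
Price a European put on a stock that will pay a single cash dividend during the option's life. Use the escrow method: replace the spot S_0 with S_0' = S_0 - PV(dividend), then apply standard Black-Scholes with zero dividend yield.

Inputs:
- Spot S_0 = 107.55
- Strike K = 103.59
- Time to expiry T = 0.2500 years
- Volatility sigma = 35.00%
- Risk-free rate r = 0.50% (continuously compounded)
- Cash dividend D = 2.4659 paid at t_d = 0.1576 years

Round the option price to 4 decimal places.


PV(D) = D * exp(-r * t_d) = 2.4659 * 0.99921231 = 2.46395764
S_0' = S_0 - PV(D) = 107.5500 - 2.46395764 = 105.08604236
d1 = (ln(S_0'/K) + (r + sigma^2/2)*T) / (sigma*sqrt(T)) = 0.17657809
d2 = d1 - sigma*sqrt(T) = 0.00157809
exp(-rT) = 0.99875078
N(-d1) = 0.42991990; N(-d2) = 0.49937043
P = K * exp(-rT) * N(-d2) - S_0' * N(-d1) = 103.5900 * 0.99875078 * 0.49937043 - 105.08604236 * 0.42991990 = 6.4866

Answer: Price = 6.4866


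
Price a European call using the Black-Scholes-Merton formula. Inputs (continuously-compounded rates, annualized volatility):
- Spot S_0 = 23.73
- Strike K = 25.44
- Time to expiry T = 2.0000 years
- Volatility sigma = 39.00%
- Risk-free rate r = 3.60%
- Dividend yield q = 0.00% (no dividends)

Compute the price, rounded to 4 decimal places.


Answer: Price = 5.1784

Derivation:
d1 = (ln(S/K) + (r - q + 0.5*sigma^2) * T) / (sigma * sqrt(T)) = 0.28015450
d2 = d1 - sigma * sqrt(T) = -0.27138879
exp(-rT) = 0.93053090; exp(-qT) = 1.00000000
C = S_0 * exp(-qT) * N(d1) - K * exp(-rT) * N(d2)
N(d1) = 0.61032051; N(d2) = 0.39304601
C = 23.7300 * 1.00000000 * 0.61032051 - 25.4400 * 0.93053090 * 0.39304601 = 5.1784


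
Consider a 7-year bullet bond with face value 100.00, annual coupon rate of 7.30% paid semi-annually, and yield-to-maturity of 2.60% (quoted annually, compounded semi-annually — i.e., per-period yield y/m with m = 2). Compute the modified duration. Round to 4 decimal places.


Answer: Modified duration = 5.7261

Derivation:
Coupon per period c = face * coupon_rate / m = 3.650000
Periods per year m = 2; per-period yield y/m = 0.013000
Number of cashflows N = 14
Cashflows (t years, CF_t, discount factor 1/(1+y/m)^(m*t), PV):
  t = 0.5000: CF_t = 3.650000, DF = 0.987167, PV = 3.603159
  t = 1.0000: CF_t = 3.650000, DF = 0.974498, PV = 3.556919
  t = 1.5000: CF_t = 3.650000, DF = 0.961992, PV = 3.511272
  t = 2.0000: CF_t = 3.650000, DF = 0.949647, PV = 3.466212
  t = 2.5000: CF_t = 3.650000, DF = 0.937460, PV = 3.421729
  t = 3.0000: CF_t = 3.650000, DF = 0.925429, PV = 3.377818
  t = 3.5000: CF_t = 3.650000, DF = 0.913553, PV = 3.334469
  t = 4.0000: CF_t = 3.650000, DF = 0.901829, PV = 3.291678
  t = 4.5000: CF_t = 3.650000, DF = 0.890256, PV = 3.249435
  t = 5.0000: CF_t = 3.650000, DF = 0.878831, PV = 3.207734
  t = 5.5000: CF_t = 3.650000, DF = 0.867553, PV = 3.166569
  t = 6.0000: CF_t = 3.650000, DF = 0.856420, PV = 3.125932
  t = 6.5000: CF_t = 3.650000, DF = 0.845429, PV = 3.085816
  t = 7.0000: CF_t = 103.650000, DF = 0.834580, PV = 86.504176
Price P = sum_t PV_t = 129.902918
First compute Macaulay numerator sum_t t * PV_t:
  t * PV_t at t = 0.5000: 1.801579
  t * PV_t at t = 1.0000: 3.556919
  t * PV_t at t = 1.5000: 5.266909
  t * PV_t at t = 2.0000: 6.932423
  t * PV_t at t = 2.5000: 8.554323
  t * PV_t at t = 3.0000: 10.133453
  t * PV_t at t = 3.5000: 11.670643
  t * PV_t at t = 4.0000: 13.166711
  t * PV_t at t = 4.5000: 14.622458
  t * PV_t at t = 5.0000: 16.038672
  t * PV_t at t = 5.5000: 17.416130
  t * PV_t at t = 6.0000: 18.755592
  t * PV_t at t = 6.5000: 20.057806
  t * PV_t at t = 7.0000: 605.529229
Macaulay duration D = 753.502847 / 129.902918 = 5.800507
Modified duration = D / (1 + y/m) = 5.800507 / (1 + 0.013000) = 5.726069


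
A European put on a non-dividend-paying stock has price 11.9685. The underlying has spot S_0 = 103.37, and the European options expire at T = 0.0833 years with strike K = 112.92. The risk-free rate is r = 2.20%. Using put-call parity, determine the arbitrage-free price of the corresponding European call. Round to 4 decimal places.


Put-call parity: C - P = S_0 * exp(-qT) - K * exp(-rT).
S_0 * exp(-qT) = 103.3700 * 1.00000000 = 103.37000000
K * exp(-rT) = 112.9200 * 0.99816908 = 112.71325231
C = P + S*exp(-qT) - K*exp(-rT)
C = 11.9685 + 103.37000000 - 112.71325231 = 2.6252

Answer: Call price = 2.6252


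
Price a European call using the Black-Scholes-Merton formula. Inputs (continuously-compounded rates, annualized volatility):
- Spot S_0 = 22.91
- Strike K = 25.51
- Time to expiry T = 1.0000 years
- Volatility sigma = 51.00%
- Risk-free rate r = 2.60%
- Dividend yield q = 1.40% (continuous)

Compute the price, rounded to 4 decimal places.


d1 = (ln(S/K) + (r - q + 0.5*sigma^2) * T) / (sigma * sqrt(T)) = 0.06775091
d2 = d1 - sigma * sqrt(T) = -0.44224909
exp(-rT) = 0.97433509; exp(-qT) = 0.98609754
C = S_0 * exp(-qT) * N(d1) - K * exp(-rT) * N(d2)
N(d1) = 0.52700804; N(d2) = 0.32915448
C = 22.9100 * 0.98609754 * 0.52700804 - 25.5100 * 0.97433509 * 0.32915448 = 3.7247

Answer: Price = 3.7247


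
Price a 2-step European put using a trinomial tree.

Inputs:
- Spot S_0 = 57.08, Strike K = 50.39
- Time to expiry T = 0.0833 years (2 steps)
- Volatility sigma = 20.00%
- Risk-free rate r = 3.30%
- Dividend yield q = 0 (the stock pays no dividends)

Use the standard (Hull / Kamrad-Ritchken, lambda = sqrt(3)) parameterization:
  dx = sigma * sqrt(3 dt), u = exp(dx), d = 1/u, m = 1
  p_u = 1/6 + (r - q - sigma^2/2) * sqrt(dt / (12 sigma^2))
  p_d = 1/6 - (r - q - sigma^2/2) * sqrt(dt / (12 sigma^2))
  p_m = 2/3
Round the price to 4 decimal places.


dt = T/N = 0.041650; dx = sigma*sqrt(3*dt) = 0.070697
u = exp(dx) = 1.073255; d = 1/u = 0.931745
p_u = 0.170496, p_m = 0.666667, p_d = 0.162837
Discount per step: exp(-r*dt) = 0.998626
Stock lattice S(k, j) with j the centered position index:
  k=0: S(0,+0) = 57.0800
  k=1: S(1,-1) = 53.1840; S(1,+0) = 57.0800; S(1,+1) = 61.2614
  k=2: S(2,-2) = 49.5539; S(2,-1) = 53.1840; S(2,+0) = 57.0800; S(2,+1) = 61.2614; S(2,+2) = 65.7492
Terminal payoffs V(N, j) = max(K - S_T, 0):
  V(2,-2) = 0.836112; V(2,-1) = 0.000000; V(2,+0) = 0.000000; V(2,+1) = 0.000000; V(2,+2) = 0.000000
Backward induction: V(k, j) = exp(-r*dt) * [p_u * V(k+1, j+1) + p_m * V(k+1, j) + p_d * V(k+1, j-1)]
  V(1,-1) = exp(-r*dt) * [p_u*0.000000 + p_m*0.000000 + p_d*0.836112] = 0.135963
  V(1,+0) = exp(-r*dt) * [p_u*0.000000 + p_m*0.000000 + p_d*0.000000] = 0.000000
  V(1,+1) = exp(-r*dt) * [p_u*0.000000 + p_m*0.000000 + p_d*0.000000] = 0.000000
  V(0,+0) = exp(-r*dt) * [p_u*0.000000 + p_m*0.000000 + p_d*0.135963] = 0.022109

Answer: Price = V(0,0) = 0.0221


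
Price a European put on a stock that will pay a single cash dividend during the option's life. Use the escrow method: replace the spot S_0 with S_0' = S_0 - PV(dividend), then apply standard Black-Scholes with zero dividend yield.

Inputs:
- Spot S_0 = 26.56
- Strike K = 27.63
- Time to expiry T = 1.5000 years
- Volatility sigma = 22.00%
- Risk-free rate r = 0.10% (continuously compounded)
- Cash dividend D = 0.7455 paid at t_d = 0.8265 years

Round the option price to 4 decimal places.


PV(D) = D * exp(-r * t_d) = 0.7455 * 0.99917384 = 0.74488410
S_0' = S_0 - PV(D) = 26.5600 - 0.74488410 = 25.81511590
d1 = (ln(S_0'/K) + (r + sigma^2/2)*T) / (sigma*sqrt(T)) = -0.11186720
d2 = d1 - sigma*sqrt(T) = -0.38131107
exp(-rT) = 0.99850112
N(-d1) = 0.54453565; N(-d2) = 0.64851378
P = K * exp(-rT) * N(-d2) - S_0' * N(-d1) = 27.6300 * 0.99850112 * 0.64851378 - 25.81511590 * 0.54453565 = 3.8343

Answer: Price = 3.8343


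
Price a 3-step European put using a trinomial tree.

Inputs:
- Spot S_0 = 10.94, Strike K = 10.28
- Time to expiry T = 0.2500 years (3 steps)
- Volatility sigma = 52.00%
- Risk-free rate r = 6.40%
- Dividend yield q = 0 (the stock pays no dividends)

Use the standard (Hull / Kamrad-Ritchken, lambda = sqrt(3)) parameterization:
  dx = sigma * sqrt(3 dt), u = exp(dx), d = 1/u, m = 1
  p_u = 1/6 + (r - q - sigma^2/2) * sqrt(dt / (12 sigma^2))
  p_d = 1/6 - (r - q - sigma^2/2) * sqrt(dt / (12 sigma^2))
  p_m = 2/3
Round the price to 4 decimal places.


dt = T/N = 0.083333; dx = sigma*sqrt(3*dt) = 0.260000
u = exp(dx) = 1.296930; d = 1/u = 0.771052
p_u = 0.155256, p_m = 0.666667, p_d = 0.178077
Discount per step: exp(-r*dt) = 0.994681
Stock lattice S(k, j) with j the centered position index:
  k=0: S(0,+0) = 10.9400
  k=1: S(1,-1) = 8.4353; S(1,+0) = 10.9400; S(1,+1) = 14.1884
  k=2: S(2,-2) = 6.5041; S(2,-1) = 8.4353; S(2,+0) = 10.9400; S(2,+1) = 14.1884; S(2,+2) = 18.4014
  k=3: S(3,-3) = 5.0150; S(3,-2) = 6.5041; S(3,-1) = 8.4353; S(3,+0) = 10.9400; S(3,+1) = 14.1884; S(3,+2) = 18.4014; S(3,+3) = 23.8653
Terminal payoffs V(N, j) = max(K - S_T, 0):
  V(3,-3) = 5.265038; V(3,-2) = 3.775945; V(3,-1) = 1.844696; V(3,+0) = 0.000000; V(3,+1) = 0.000000; V(3,+2) = 0.000000; V(3,+3) = 0.000000
Backward induction: V(k, j) = exp(-r*dt) * [p_u * V(k+1, j+1) + p_m * V(k+1, j) + p_d * V(k+1, j-1)]
  V(2,-2) = exp(-r*dt) * [p_u*1.844696 + p_m*3.775945 + p_d*5.265038] = 3.721379
  V(2,-1) = exp(-r*dt) * [p_u*0.000000 + p_m*1.844696 + p_d*3.775945] = 1.892088
  V(2,+0) = exp(-r*dt) * [p_u*0.000000 + p_m*0.000000 + p_d*1.844696] = 0.326750
  V(2,+1) = exp(-r*dt) * [p_u*0.000000 + p_m*0.000000 + p_d*0.000000] = 0.000000
  V(2,+2) = exp(-r*dt) * [p_u*0.000000 + p_m*0.000000 + p_d*0.000000] = 0.000000
  V(1,-1) = exp(-r*dt) * [p_u*0.326750 + p_m*1.892088 + p_d*3.721379] = 1.964309
  V(1,+0) = exp(-r*dt) * [p_u*0.000000 + p_m*0.326750 + p_d*1.892088] = 0.551820
  V(1,+1) = exp(-r*dt) * [p_u*0.000000 + p_m*0.000000 + p_d*0.326750] = 0.057877
  V(0,+0) = exp(-r*dt) * [p_u*0.057877 + p_m*0.551820 + p_d*1.964309] = 0.722799

Answer: Price = V(0,0) = 0.7228


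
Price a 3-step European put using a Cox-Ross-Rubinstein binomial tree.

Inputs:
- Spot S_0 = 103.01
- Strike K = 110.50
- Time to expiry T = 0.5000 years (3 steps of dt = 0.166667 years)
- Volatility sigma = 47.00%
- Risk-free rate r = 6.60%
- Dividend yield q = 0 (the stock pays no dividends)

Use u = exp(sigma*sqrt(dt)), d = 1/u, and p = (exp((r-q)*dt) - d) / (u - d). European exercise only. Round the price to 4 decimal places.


Answer: Price = V(0,0) = 16.7014

Derivation:
dt = T/N = 0.166667
u = exp(sigma*sqrt(dt)) = 1.211521; d = 1/u = 0.825409
p = (exp((r-q)*dt) - d) / (u - d) = 0.480824
Discount per step: exp(-r*dt) = 0.989060
Stock lattice S(k, i) with i counting down-moves:
  k=0: S(0,0) = 103.0100
  k=1: S(1,0) = 124.7988; S(1,1) = 85.0253
  k=2: S(2,0) = 151.1964; S(2,1) = 103.0100; S(2,2) = 70.1807
  k=3: S(3,0) = 183.1776; S(3,1) = 124.7988; S(3,2) = 85.0253; S(3,3) = 57.9277
Terminal payoffs V(N, i) = max(K - S_T, 0):
  V(3,0) = 0.000000; V(3,1) = 0.000000; V(3,2) = 25.474656; V(3,3) = 52.572283
Backward induction: V(k, i) = exp(-r*dt) * [p * V(k+1, i) + (1-p) * V(k+1, i+1)].
  V(2,0) = exp(-r*dt) * [p*0.000000 + (1-p)*0.000000] = 0.000000
  V(2,1) = exp(-r*dt) * [p*0.000000 + (1-p)*25.474656] = 13.081147
  V(2,2) = exp(-r*dt) * [p*25.474656 + (1-p)*52.572283] = 39.110508
  V(1,0) = exp(-r*dt) * [p*0.000000 + (1-p)*13.081147] = 6.717124
  V(1,1) = exp(-r*dt) * [p*13.081147 + (1-p)*39.110508] = 26.304029
  V(0,0) = exp(-r*dt) * [p*6.717124 + (1-p)*26.304029] = 16.701448


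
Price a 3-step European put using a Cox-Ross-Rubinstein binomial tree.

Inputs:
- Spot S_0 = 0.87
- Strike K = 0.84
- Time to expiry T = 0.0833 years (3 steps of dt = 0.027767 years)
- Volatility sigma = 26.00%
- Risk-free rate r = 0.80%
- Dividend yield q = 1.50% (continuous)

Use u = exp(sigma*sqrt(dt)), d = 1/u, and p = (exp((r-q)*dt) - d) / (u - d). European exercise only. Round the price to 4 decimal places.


dt = T/N = 0.027767
u = exp(sigma*sqrt(dt)) = 1.044277; d = 1/u = 0.957600
p = (exp((r-q)*dt) - d) / (u - d) = 0.486928
Discount per step: exp(-r*dt) = 0.999778
Stock lattice S(k, i) with i counting down-moves:
  k=0: S(0,0) = 0.8700
  k=1: S(1,0) = 0.9085; S(1,1) = 0.8331
  k=2: S(2,0) = 0.9487; S(2,1) = 0.8700; S(2,2) = 0.7978
  k=3: S(3,0) = 0.9908; S(3,1) = 0.9085; S(3,2) = 0.8331; S(3,3) = 0.7640
Terminal payoffs V(N, i) = max(K - S_T, 0):
  V(3,0) = 0.000000; V(3,1) = 0.000000; V(3,2) = 0.006888; V(3,3) = 0.076037
Backward induction: V(k, i) = exp(-r*dt) * [p * V(k+1, i) + (1-p) * V(k+1, i+1)].
  V(2,0) = exp(-r*dt) * [p*0.000000 + (1-p)*0.000000] = 0.000000
  V(2,1) = exp(-r*dt) * [p*0.000000 + (1-p)*0.006888] = 0.003533
  V(2,2) = exp(-r*dt) * [p*0.006888 + (1-p)*0.076037] = 0.042357
  V(1,0) = exp(-r*dt) * [p*0.000000 + (1-p)*0.003533] = 0.001812
  V(1,1) = exp(-r*dt) * [p*0.003533 + (1-p)*0.042357] = 0.023447
  V(0,0) = exp(-r*dt) * [p*0.001812 + (1-p)*0.023447] = 0.012910

Answer: Price = V(0,0) = 0.0129


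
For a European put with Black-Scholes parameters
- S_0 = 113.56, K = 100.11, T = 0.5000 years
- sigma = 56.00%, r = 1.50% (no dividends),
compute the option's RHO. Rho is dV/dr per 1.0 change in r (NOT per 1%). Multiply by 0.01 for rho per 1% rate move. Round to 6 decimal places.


d1 = 0.5352842532; d2 = 0.1393044557
phi(d1) = 0.3456933567; exp(-qT) = 1.0000000000; exp(-rT) = 0.9925280548
N(-d2) = 0.4446047845
Rho = -K*T*exp(-rT)*N(-d2) = -100.1100 * 0.5000 * 0.9925280548 * 0.4446047845 = -22.088407

Answer: Rho = -22.088407


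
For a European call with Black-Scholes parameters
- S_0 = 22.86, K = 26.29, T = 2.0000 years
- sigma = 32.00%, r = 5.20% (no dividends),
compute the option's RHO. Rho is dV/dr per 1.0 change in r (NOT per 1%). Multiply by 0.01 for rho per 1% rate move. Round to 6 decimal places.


d1 = 0.1471666422; d2 = -0.3053816978
phi(d1) = 0.3946454376; exp(-qT) = 1.0000000000; exp(-rT) = 0.9012252974
N(d2) = 0.3800377298
Rho = K*T*exp(-rT)*N(d2) = 26.2900 * 2.0000 * 0.9012252974 * 0.3800377298 = 18.008630

Answer: Rho = 18.008630


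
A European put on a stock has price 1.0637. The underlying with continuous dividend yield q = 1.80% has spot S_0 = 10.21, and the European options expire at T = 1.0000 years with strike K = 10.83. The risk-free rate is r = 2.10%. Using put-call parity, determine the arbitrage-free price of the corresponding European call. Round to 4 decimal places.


Answer: Call price = 0.4866

Derivation:
Put-call parity: C - P = S_0 * exp(-qT) - K * exp(-rT).
S_0 * exp(-qT) = 10.2100 * 0.98216103 = 10.02786414
K * exp(-rT) = 10.8300 * 0.97921896 = 10.60494139
C = P + S*exp(-qT) - K*exp(-rT)
C = 1.0637 + 10.02786414 - 10.60494139 = 0.4866


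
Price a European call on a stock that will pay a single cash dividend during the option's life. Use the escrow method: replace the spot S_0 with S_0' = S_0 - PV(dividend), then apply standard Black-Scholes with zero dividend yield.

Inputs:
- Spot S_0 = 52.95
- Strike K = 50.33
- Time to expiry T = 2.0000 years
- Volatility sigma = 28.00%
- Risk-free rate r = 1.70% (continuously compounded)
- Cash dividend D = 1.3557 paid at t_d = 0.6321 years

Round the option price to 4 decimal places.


Answer: Price = 9.4344

Derivation:
PV(D) = D * exp(-r * t_d) = 1.3557 * 0.98931183 = 1.34121005
S_0' = S_0 - PV(D) = 52.9500 - 1.34121005 = 51.60878995
d1 = (ln(S_0'/K) + (r + sigma^2/2)*T) / (sigma*sqrt(T)) = 0.34721641
d2 = d1 - sigma*sqrt(T) = -0.04876338
exp(-rT) = 0.96657150
N(d1) = 0.63578563; N(d2) = 0.48055393
C = S_0' * N(d1) - K * exp(-rT) * N(d2) = 51.60878995 * 0.63578563 - 50.3300 * 0.96657150 * 0.48055393 = 9.4344


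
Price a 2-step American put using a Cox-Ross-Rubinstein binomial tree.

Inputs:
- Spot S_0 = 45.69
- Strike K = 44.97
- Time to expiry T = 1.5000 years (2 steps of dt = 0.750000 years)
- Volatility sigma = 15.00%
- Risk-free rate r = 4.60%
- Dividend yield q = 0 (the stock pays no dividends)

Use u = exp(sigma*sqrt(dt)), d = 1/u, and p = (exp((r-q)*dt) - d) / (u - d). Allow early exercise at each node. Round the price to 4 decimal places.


dt = T/N = 0.750000
u = exp(sigma*sqrt(dt)) = 1.138719; d = 1/u = 0.878180
p = (exp((r-q)*dt) - d) / (u - d) = 0.602298
Discount per step: exp(-r*dt) = 0.966088
Stock lattice S(k, i) with i counting down-moves:
  k=0: S(0,0) = 45.6900
  k=1: S(1,0) = 52.0281; S(1,1) = 40.1240
  k=2: S(2,0) = 59.2453; S(2,1) = 45.6900; S(2,2) = 35.2361
Terminal payoffs V(N, i) = max(K - S_T, 0):
  V(2,0) = 0.000000; V(2,1) = 0.000000; V(2,2) = 9.733875
Backward induction: V(k, i) = exp(-r*dt) * [p * V(k+1, i) + (1-p) * V(k+1, i+1)]; then take max(V_cont, immediate exercise) for American.
  V(1,0) = exp(-r*dt) * [p*0.000000 + (1-p)*0.000000] = 0.000000; exercise = 0.000000; V(1,0) = max -> 0.000000
  V(1,1) = exp(-r*dt) * [p*0.000000 + (1-p)*9.733875] = 3.739902; exercise = 4.845960; V(1,1) = max -> 4.845960
  V(0,0) = exp(-r*dt) * [p*0.000000 + (1-p)*4.845960] = 1.861891; exercise = 0.000000; V(0,0) = max -> 1.861891

Answer: Price = V(0,0) = 1.8619


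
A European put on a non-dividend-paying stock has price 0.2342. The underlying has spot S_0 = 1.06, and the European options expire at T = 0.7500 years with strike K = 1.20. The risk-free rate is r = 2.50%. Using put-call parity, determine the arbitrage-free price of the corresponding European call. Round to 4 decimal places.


Answer: Call price = 0.1165

Derivation:
Put-call parity: C - P = S_0 * exp(-qT) - K * exp(-rT).
S_0 * exp(-qT) = 1.0600 * 1.00000000 = 1.06000000
K * exp(-rT) = 1.2000 * 0.98142469 = 1.17770963
C = P + S*exp(-qT) - K*exp(-rT)
C = 0.2342 + 1.06000000 - 1.17770963 = 0.1165


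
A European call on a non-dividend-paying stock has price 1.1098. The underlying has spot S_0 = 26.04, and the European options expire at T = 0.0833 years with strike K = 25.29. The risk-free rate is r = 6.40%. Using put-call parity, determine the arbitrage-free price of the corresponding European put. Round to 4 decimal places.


Put-call parity: C - P = S_0 * exp(-qT) - K * exp(-rT).
S_0 * exp(-qT) = 26.0400 * 1.00000000 = 26.04000000
K * exp(-rT) = 25.2900 * 0.99468299 = 25.15553271
P = C - S*exp(-qT) + K*exp(-rT)
P = 1.1098 - 26.04000000 + 25.15553271 = 0.2253

Answer: Put price = 0.2253


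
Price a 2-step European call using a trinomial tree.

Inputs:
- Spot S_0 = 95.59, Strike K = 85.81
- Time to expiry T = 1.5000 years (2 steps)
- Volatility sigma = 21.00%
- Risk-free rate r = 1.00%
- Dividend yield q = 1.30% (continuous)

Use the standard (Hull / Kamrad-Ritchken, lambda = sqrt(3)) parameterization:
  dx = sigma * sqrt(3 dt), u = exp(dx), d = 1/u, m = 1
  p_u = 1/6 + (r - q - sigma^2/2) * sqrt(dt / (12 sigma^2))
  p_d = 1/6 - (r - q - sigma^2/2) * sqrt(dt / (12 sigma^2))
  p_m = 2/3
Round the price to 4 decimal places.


dt = T/N = 0.750000; dx = sigma*sqrt(3*dt) = 0.315000
u = exp(dx) = 1.370259; d = 1/u = 0.729789
p_u = 0.136845, p_m = 0.666667, p_d = 0.196488
Discount per step: exp(-r*dt) = 0.992528
Stock lattice S(k, j) with j the centered position index:
  k=0: S(0,+0) = 95.5900
  k=1: S(1,-1) = 69.7605; S(1,+0) = 95.5900; S(1,+1) = 130.9831
  k=2: S(2,-2) = 50.9105; S(2,-1) = 69.7605; S(2,+0) = 95.5900; S(2,+1) = 130.9831; S(2,+2) = 179.4808
Terminal payoffs V(N, j) = max(S_T - K, 0):
  V(2,-2) = 0.000000; V(2,-1) = 0.000000; V(2,+0) = 9.780000; V(2,+1) = 45.173088; V(2,+2) = 93.670795
Backward induction: V(k, j) = exp(-r*dt) * [p_u * V(k+1, j+1) + p_m * V(k+1, j) + p_d * V(k+1, j-1)]
  V(1,-1) = exp(-r*dt) * [p_u*9.780000 + p_m*0.000000 + p_d*0.000000] = 1.328346
  V(1,+0) = exp(-r*dt) * [p_u*45.173088 + p_m*9.780000 + p_d*0.000000] = 12.606815
  V(1,+1) = exp(-r*dt) * [p_u*93.670795 + p_m*45.173088 + p_d*9.780000] = 44.520290
  V(0,+0) = exp(-r*dt) * [p_u*44.520290 + p_m*12.606815 + p_d*1.328346] = 14.647667

Answer: Price = V(0,0) = 14.6477


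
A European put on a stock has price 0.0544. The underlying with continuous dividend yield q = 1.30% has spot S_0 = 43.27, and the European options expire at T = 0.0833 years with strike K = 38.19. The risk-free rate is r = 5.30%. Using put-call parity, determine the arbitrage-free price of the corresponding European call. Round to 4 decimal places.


Put-call parity: C - P = S_0 * exp(-qT) - K * exp(-rT).
S_0 * exp(-qT) = 43.2700 * 0.99891769 = 43.22316828
K * exp(-rT) = 38.1900 * 0.99559483 = 38.02176661
C = P + S*exp(-qT) - K*exp(-rT)
C = 0.0544 + 43.22316828 - 38.02176661 = 5.2558

Answer: Call price = 5.2558


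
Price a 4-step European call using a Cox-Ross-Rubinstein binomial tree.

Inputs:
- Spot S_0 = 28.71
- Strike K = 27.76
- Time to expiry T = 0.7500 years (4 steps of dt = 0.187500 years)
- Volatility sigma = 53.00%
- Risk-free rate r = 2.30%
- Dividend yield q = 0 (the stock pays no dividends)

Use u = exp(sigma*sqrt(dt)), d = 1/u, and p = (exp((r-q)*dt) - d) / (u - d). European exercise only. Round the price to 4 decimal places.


Answer: Price = V(0,0) = 5.6777

Derivation:
dt = T/N = 0.187500
u = exp(sigma*sqrt(dt)) = 1.257967; d = 1/u = 0.794934
p = (exp((r-q)*dt) - d) / (u - d) = 0.452210
Discount per step: exp(-r*dt) = 0.995697
Stock lattice S(k, i) with i counting down-moves:
  k=0: S(0,0) = 28.7100
  k=1: S(1,0) = 36.1162; S(1,1) = 22.8225
  k=2: S(2,0) = 45.4330; S(2,1) = 28.7100; S(2,2) = 18.1424
  k=3: S(3,0) = 57.1532; S(3,1) = 36.1162; S(3,2) = 22.8225; S(3,3) = 14.4220
  k=4: S(4,0) = 71.8968; S(4,1) = 45.4330; S(4,2) = 28.7100; S(4,3) = 18.1424; S(4,4) = 11.4645
Terminal payoffs V(N, i) = max(S_T - K, 0):
  V(4,0) = 44.136848; V(4,1) = 17.673011; V(4,2) = 0.950000; V(4,3) = 0.000000; V(4,4) = 0.000000
Backward induction: V(k, i) = exp(-r*dt) * [p * V(k+1, i) + (1-p) * V(k+1, i+1)].
  V(3,0) = exp(-r*dt) * [p*44.136848 + (1-p)*17.673011] = 29.512675
  V(3,1) = exp(-r*dt) * [p*17.673011 + (1-p)*0.950000] = 8.475683
  V(3,2) = exp(-r*dt) * [p*0.950000 + (1-p)*0.000000] = 0.427751
  V(3,3) = exp(-r*dt) * [p*0.000000 + (1-p)*0.000000] = 0.000000
  V(2,0) = exp(-r*dt) * [p*29.512675 + (1-p)*8.475683] = 17.911412
  V(2,1) = exp(-r*dt) * [p*8.475683 + (1-p)*0.427751] = 4.049605
  V(2,2) = exp(-r*dt) * [p*0.427751 + (1-p)*0.000000] = 0.192601
  V(1,0) = exp(-r*dt) * [p*17.911412 + (1-p)*4.049605] = 10.273652
  V(1,1) = exp(-r*dt) * [p*4.049605 + (1-p)*0.192601] = 1.928442
  V(0,0) = exp(-r*dt) * [p*10.273652 + (1-p)*1.928442] = 5.677692


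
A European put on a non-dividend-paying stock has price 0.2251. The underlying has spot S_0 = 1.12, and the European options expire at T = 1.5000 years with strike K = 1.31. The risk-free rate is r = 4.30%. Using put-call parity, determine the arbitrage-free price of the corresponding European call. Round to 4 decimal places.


Answer: Call price = 0.1169

Derivation:
Put-call parity: C - P = S_0 * exp(-qT) - K * exp(-rT).
S_0 * exp(-qT) = 1.1200 * 1.00000000 = 1.12000000
K * exp(-rT) = 1.3100 * 0.93753611 = 1.22817231
C = P + S*exp(-qT) - K*exp(-rT)
C = 0.2251 + 1.12000000 - 1.22817231 = 0.1169


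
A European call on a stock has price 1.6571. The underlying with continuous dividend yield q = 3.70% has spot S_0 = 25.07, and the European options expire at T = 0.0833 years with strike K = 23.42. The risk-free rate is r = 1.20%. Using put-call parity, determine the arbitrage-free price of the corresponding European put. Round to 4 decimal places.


Answer: Put price = 0.0609

Derivation:
Put-call parity: C - P = S_0 * exp(-qT) - K * exp(-rT).
S_0 * exp(-qT) = 25.0700 * 0.99692264 = 24.99285070
K * exp(-rT) = 23.4200 * 0.99900090 = 23.39660106
P = C - S*exp(-qT) + K*exp(-rT)
P = 1.6571 - 24.99285070 + 23.39660106 = 0.0609


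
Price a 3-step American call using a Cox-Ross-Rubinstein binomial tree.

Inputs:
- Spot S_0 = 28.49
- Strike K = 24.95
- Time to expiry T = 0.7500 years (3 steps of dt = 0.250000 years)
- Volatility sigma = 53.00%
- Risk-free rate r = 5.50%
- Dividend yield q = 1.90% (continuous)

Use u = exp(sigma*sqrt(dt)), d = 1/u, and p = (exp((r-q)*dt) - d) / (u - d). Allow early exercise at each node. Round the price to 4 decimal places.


dt = T/N = 0.250000
u = exp(sigma*sqrt(dt)) = 1.303431; d = 1/u = 0.767206
p = (exp((r-q)*dt) - d) / (u - d) = 0.450995
Discount per step: exp(-r*dt) = 0.986344
Stock lattice S(k, i) with i counting down-moves:
  k=0: S(0,0) = 28.4900
  k=1: S(1,0) = 37.1347; S(1,1) = 21.8577
  k=2: S(2,0) = 48.4026; S(2,1) = 28.4900; S(2,2) = 16.7694
  k=3: S(3,0) = 63.0894; S(3,1) = 37.1347; S(3,2) = 21.8577; S(3,3) = 12.8655
Terminal payoffs V(N, i) = max(S_T - K, 0):
  V(3,0) = 38.139424; V(3,1) = 12.184748; V(3,2) = 0.000000; V(3,3) = 0.000000
Backward induction: V(k, i) = exp(-r*dt) * [p * V(k+1, i) + (1-p) * V(k+1, i+1)]; then take max(V_cont, immediate exercise) for American.
  V(2,0) = exp(-r*dt) * [p*38.139424 + (1-p)*12.184748] = 23.563929; exercise = 23.452581; V(2,0) = max -> 23.563929
  V(2,1) = exp(-r*dt) * [p*12.184748 + (1-p)*0.000000] = 5.420215; exercise = 3.540000; V(2,1) = max -> 5.420215
  V(2,2) = exp(-r*dt) * [p*0.000000 + (1-p)*0.000000] = 0.000000; exercise = 0.000000; V(2,2) = max -> 0.000000
  V(1,0) = exp(-r*dt) * [p*23.563929 + (1-p)*5.420215] = 13.417174; exercise = 12.184748; V(1,0) = max -> 13.417174
  V(1,1) = exp(-r*dt) * [p*5.420215 + (1-p)*0.000000] = 2.411107; exercise = 0.000000; V(1,1) = max -> 2.411107
  V(0,0) = exp(-r*dt) * [p*13.417174 + (1-p)*2.411107] = 7.274076; exercise = 3.540000; V(0,0) = max -> 7.274076

Answer: Price = V(0,0) = 7.2741


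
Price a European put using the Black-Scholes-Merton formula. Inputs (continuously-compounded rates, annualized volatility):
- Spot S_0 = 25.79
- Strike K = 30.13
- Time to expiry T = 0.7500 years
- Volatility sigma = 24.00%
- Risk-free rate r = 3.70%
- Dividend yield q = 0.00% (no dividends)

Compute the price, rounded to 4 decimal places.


d1 = (ln(S/K) + (r - q + 0.5*sigma^2) * T) / (sigma * sqrt(T)) = -0.51088057
d2 = d1 - sigma * sqrt(T) = -0.71872667
exp(-rT) = 0.97263149; exp(-qT) = 1.00000000
P = K * exp(-rT) * N(-d2) - S_0 * exp(-qT) * N(-d1)
N(-d1) = 0.69528266; N(-d2) = 0.76384533
P = 30.1300 * 0.97263149 * 0.76384533 - 25.7900 * 1.00000000 * 0.69528266 = 4.4534

Answer: Price = 4.4534


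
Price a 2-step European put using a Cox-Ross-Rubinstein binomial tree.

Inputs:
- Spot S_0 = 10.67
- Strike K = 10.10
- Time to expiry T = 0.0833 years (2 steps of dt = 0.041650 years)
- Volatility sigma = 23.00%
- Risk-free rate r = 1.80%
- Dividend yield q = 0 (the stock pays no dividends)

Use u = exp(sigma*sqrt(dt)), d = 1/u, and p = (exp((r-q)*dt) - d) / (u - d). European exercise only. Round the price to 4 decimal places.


dt = T/N = 0.041650
u = exp(sigma*sqrt(dt)) = 1.048058; d = 1/u = 0.954145
p = (exp((r-q)*dt) - d) / (u - d) = 0.496253
Discount per step: exp(-r*dt) = 0.999251
Stock lattice S(k, i) with i counting down-moves:
  k=0: S(0,0) = 10.6700
  k=1: S(1,0) = 11.1828; S(1,1) = 10.1807
  k=2: S(2,0) = 11.7202; S(2,1) = 10.6700; S(2,2) = 9.7139
Terminal payoffs V(N, i) = max(K - S_T, 0):
  V(2,0) = 0.000000; V(2,1) = 0.000000; V(2,2) = 0.386101
Backward induction: V(k, i) = exp(-r*dt) * [p * V(k+1, i) + (1-p) * V(k+1, i+1)].
  V(1,0) = exp(-r*dt) * [p*0.000000 + (1-p)*0.000000] = 0.000000
  V(1,1) = exp(-r*dt) * [p*0.000000 + (1-p)*0.386101] = 0.194351
  V(0,0) = exp(-r*dt) * [p*0.000000 + (1-p)*0.194351] = 0.097830

Answer: Price = V(0,0) = 0.0978


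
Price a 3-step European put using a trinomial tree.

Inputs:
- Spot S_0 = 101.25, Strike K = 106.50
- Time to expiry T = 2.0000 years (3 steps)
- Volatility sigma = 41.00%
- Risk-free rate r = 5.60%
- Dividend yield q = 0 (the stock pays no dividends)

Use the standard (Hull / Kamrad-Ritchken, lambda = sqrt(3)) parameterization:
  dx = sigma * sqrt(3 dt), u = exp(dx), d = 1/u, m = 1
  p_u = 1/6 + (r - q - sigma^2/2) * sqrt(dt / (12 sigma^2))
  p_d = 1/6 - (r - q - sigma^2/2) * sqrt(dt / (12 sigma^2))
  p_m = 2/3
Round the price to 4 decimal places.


Answer: Price = V(0,0) = 18.3811

Derivation:
dt = T/N = 0.666667; dx = sigma*sqrt(3*dt) = 0.579828
u = exp(dx) = 1.785730; d = 1/u = 0.559995
p_u = 0.150541, p_m = 0.666667, p_d = 0.182792
Discount per step: exp(-r*dt) = 0.963355
Stock lattice S(k, j) with j the centered position index:
  k=0: S(0,+0) = 101.2500
  k=1: S(1,-1) = 56.6995; S(1,+0) = 101.2500; S(1,+1) = 180.8052
  k=2: S(2,-2) = 31.7514; S(2,-1) = 56.6995; S(2,+0) = 101.2500; S(2,+1) = 180.8052; S(2,+2) = 322.8694
  k=3: S(3,-3) = 17.7806; S(3,-2) = 31.7514; S(3,-1) = 56.6995; S(3,+0) = 101.2500; S(3,+1) = 180.8052; S(3,+2) = 322.8694; S(3,+3) = 576.5577
Terminal payoffs V(N, j) = max(K - S_T, 0):
  V(3,-3) = 88.719364; V(3,-2) = 74.748576; V(3,-1) = 49.800514; V(3,+0) = 5.250000; V(3,+1) = 0.000000; V(3,+2) = 0.000000; V(3,+3) = 0.000000
Backward induction: V(k, j) = exp(-r*dt) * [p_u * V(k+1, j+1) + p_m * V(k+1, j) + p_d * V(k+1, j-1)]
  V(2,-2) = exp(-r*dt) * [p_u*49.800514 + p_m*74.748576 + p_d*88.719364] = 70.851497
  V(2,-1) = exp(-r*dt) * [p_u*5.250000 + p_m*49.800514 + p_d*74.748576] = 45.907849
  V(2,+0) = exp(-r*dt) * [p_u*0.000000 + p_m*5.250000 + p_d*49.800514] = 12.141300
  V(2,+1) = exp(-r*dt) * [p_u*0.000000 + p_m*0.000000 + p_d*5.250000] = 0.924492
  V(2,+2) = exp(-r*dt) * [p_u*0.000000 + p_m*0.000000 + p_d*0.000000] = 0.000000
  V(1,-1) = exp(-r*dt) * [p_u*12.141300 + p_m*45.907849 + p_d*70.851497] = 43.720994
  V(1,+0) = exp(-r*dt) * [p_u*0.924492 + p_m*12.141300 + p_d*45.907849] = 16.015746
  V(1,+1) = exp(-r*dt) * [p_u*0.000000 + p_m*0.924492 + p_d*12.141300] = 2.731749
  V(0,+0) = exp(-r*dt) * [p_u*2.731749 + p_m*16.015746 + p_d*43.720994] = 18.381063


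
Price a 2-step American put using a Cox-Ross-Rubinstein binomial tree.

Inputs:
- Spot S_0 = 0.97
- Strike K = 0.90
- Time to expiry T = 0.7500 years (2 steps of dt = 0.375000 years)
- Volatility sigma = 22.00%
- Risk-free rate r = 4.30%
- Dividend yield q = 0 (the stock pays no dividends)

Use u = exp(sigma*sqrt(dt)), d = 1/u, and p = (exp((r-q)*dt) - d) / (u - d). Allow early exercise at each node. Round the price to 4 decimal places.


Answer: Price = V(0,0) = 0.0345

Derivation:
dt = T/N = 0.375000
u = exp(sigma*sqrt(dt)) = 1.144219; d = 1/u = 0.873959
p = (exp((r-q)*dt) - d) / (u - d) = 0.526519
Discount per step: exp(-r*dt) = 0.984004
Stock lattice S(k, i) with i counting down-moves:
  k=0: S(0,0) = 0.9700
  k=1: S(1,0) = 1.1099; S(1,1) = 0.8477
  k=2: S(2,0) = 1.2700; S(2,1) = 0.9700; S(2,2) = 0.7409
Terminal payoffs V(N, i) = max(K - S_T, 0):
  V(2,0) = 0.000000; V(2,1) = 0.000000; V(2,2) = 0.159110
Backward induction: V(k, i) = exp(-r*dt) * [p * V(k+1, i) + (1-p) * V(k+1, i+1)]; then take max(V_cont, immediate exercise) for American.
  V(1,0) = exp(-r*dt) * [p*0.000000 + (1-p)*0.000000] = 0.000000; exercise = 0.000000; V(1,0) = max -> 0.000000
  V(1,1) = exp(-r*dt) * [p*0.000000 + (1-p)*0.159110] = 0.074131; exercise = 0.052260; V(1,1) = max -> 0.074131
  V(0,0) = exp(-r*dt) * [p*0.000000 + (1-p)*0.074131] = 0.034538; exercise = 0.000000; V(0,0) = max -> 0.034538


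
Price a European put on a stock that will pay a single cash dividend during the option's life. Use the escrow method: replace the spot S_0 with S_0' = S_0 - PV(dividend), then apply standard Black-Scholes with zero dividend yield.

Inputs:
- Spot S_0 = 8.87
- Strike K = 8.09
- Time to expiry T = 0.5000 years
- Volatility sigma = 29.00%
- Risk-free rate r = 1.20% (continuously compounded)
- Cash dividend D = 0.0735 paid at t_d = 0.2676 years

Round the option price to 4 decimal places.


Answer: Price = 0.3745

Derivation:
PV(D) = D * exp(-r * t_d) = 0.0735 * 0.99679395 = 0.07326436
S_0' = S_0 - PV(D) = 8.8700 - 0.07326436 = 8.79673564
d1 = (ln(S_0'/K) + (r + sigma^2/2)*T) / (sigma*sqrt(T)) = 0.54021482
d2 = d1 - sigma*sqrt(T) = 0.33515385
exp(-rT) = 0.99401796
N(-d1) = 0.29452445; N(-d2) = 0.36875452
P = K * exp(-rT) * N(-d2) - S_0' * N(-d1) = 8.0900 * 0.99401796 * 0.36875452 - 8.79673564 * 0.29452445 = 0.3745


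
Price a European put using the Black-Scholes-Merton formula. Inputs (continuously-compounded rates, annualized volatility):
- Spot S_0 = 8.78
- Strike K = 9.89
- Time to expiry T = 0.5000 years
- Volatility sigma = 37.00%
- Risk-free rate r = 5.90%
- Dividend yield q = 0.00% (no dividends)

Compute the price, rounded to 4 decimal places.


Answer: Price = 1.4230

Derivation:
d1 = (ln(S/K) + (r - q + 0.5*sigma^2) * T) / (sigma * sqrt(T)) = -0.21145450
d2 = d1 - sigma * sqrt(T) = -0.47308401
exp(-rT) = 0.97093088; exp(-qT) = 1.00000000
P = K * exp(-rT) * N(-d2) - S_0 * exp(-qT) * N(-d1)
N(-d1) = 0.58373368; N(-d2) = 0.68192338
P = 9.8900 * 0.97093088 * 0.68192338 - 8.7800 * 1.00000000 * 0.58373368 = 1.4230


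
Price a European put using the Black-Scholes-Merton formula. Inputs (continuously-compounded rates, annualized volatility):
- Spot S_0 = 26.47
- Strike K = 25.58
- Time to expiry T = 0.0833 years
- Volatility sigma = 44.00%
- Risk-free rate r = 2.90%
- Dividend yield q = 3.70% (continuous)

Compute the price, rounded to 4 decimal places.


d1 = (ln(S/K) + (r - q + 0.5*sigma^2) * T) / (sigma * sqrt(T)) = 0.32756688
d2 = d1 - sigma * sqrt(T) = 0.20057523
exp(-rT) = 0.99758722; exp(-qT) = 0.99692264
P = K * exp(-rT) * N(-d2) - S_0 * exp(-qT) * N(-d1)
N(-d1) = 0.37161958; N(-d2) = 0.42051536
P = 25.5800 * 0.99758722 * 0.42051536 - 26.4700 * 0.99692264 * 0.37161958 = 0.9243

Answer: Price = 0.9243


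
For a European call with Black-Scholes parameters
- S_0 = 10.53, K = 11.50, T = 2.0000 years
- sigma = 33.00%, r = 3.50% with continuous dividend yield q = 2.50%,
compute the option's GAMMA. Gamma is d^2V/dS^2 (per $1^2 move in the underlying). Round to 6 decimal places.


Answer: Gamma = 0.076927

Derivation:
d1 = 0.0873840220; d2 = -0.3793064536
phi(d1) = 0.3974220293; exp(-qT) = 0.9512294245; exp(-rT) = 0.9323938199
Gamma = exp(-qT) * phi(d1) / (S * sigma * sqrt(T)) = 0.9512294245 * 0.3974220293 / (10.5300 * 0.3300 * 1.4142135624) = 0.076927


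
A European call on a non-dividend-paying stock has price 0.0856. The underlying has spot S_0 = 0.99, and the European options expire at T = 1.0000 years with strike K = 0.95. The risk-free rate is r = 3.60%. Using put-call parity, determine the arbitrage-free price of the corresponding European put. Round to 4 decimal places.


Answer: Put price = 0.0120

Derivation:
Put-call parity: C - P = S_0 * exp(-qT) - K * exp(-rT).
S_0 * exp(-qT) = 0.9900 * 1.00000000 = 0.99000000
K * exp(-rT) = 0.9500 * 0.96464029 = 0.91640828
P = C - S*exp(-qT) + K*exp(-rT)
P = 0.0856 - 0.99000000 + 0.91640828 = 0.0120


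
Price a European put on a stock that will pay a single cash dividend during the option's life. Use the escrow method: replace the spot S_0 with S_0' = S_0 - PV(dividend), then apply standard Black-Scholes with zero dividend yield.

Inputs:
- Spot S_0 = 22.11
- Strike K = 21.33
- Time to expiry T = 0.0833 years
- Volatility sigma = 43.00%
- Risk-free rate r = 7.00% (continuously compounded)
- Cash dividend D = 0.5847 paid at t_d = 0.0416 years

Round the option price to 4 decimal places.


Answer: Price = 0.9044

Derivation:
PV(D) = D * exp(-r * t_d) = 0.5847 * 0.99709224 = 0.58299983
S_0' = S_0 - PV(D) = 22.1100 - 0.58299983 = 21.52700017
d1 = (ln(S_0'/K) + (r + sigma^2/2)*T) / (sigma*sqrt(T)) = 0.18311457
d2 = d1 - sigma*sqrt(T) = 0.05900909
exp(-rT) = 0.99418597
N(-d1) = 0.42735406; N(-d2) = 0.47647243
P = K * exp(-rT) * N(-d2) - S_0' * N(-d1) = 21.3300 * 0.99418597 * 0.47647243 - 21.52700017 * 0.42735406 = 0.9044


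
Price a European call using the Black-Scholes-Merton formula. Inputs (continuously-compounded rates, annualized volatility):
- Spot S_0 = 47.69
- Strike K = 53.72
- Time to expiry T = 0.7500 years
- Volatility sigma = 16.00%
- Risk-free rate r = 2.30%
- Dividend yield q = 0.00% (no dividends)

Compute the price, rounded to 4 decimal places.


d1 = (ln(S/K) + (r - q + 0.5*sigma^2) * T) / (sigma * sqrt(T)) = -0.66549462
d2 = d1 - sigma * sqrt(T) = -0.80405868
exp(-rT) = 0.98289793; exp(-qT) = 1.00000000
C = S_0 * exp(-qT) * N(d1) - K * exp(-rT) * N(d2)
N(d1) = 0.25286709; N(d2) = 0.21068154
C = 47.6900 * 1.00000000 * 0.25286709 - 53.7200 * 0.98289793 * 0.21068154 = 0.9350

Answer: Price = 0.9350


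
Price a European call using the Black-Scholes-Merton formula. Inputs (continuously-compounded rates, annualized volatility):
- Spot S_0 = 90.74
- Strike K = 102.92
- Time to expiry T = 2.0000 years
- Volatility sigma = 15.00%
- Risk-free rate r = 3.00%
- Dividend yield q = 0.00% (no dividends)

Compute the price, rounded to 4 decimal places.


Answer: Price = 5.2113

Derivation:
d1 = (ln(S/K) + (r - q + 0.5*sigma^2) * T) / (sigma * sqrt(T)) = -0.20484277
d2 = d1 - sigma * sqrt(T) = -0.41697480
exp(-rT) = 0.94176453; exp(-qT) = 1.00000000
C = S_0 * exp(-qT) * N(d1) - K * exp(-rT) * N(d2)
N(d1) = 0.41884749; N(d2) = 0.33834842
C = 90.7400 * 1.00000000 * 0.41884749 - 102.9200 * 0.94176453 * 0.33834842 = 5.2113


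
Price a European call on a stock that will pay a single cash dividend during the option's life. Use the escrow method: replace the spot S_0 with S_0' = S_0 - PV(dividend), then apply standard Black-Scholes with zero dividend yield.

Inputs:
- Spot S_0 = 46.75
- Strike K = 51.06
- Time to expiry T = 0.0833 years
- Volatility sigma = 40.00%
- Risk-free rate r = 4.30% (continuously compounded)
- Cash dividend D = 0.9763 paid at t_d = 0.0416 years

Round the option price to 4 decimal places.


Answer: Price = 0.5434

Derivation:
PV(D) = D * exp(-r * t_d) = 0.9763 * 0.99821280 = 0.97455516
S_0' = S_0 - PV(D) = 46.7500 - 0.97455516 = 45.77544484
d1 = (ln(S_0'/K) + (r + sigma^2/2)*T) / (sigma*sqrt(T)) = -0.85760340
d2 = d1 - sigma*sqrt(T) = -0.97305036
exp(-rT) = 0.99642451
N(d1) = 0.19555575; N(d2) = 0.16526414
C = S_0' * N(d1) - K * exp(-rT) * N(d2) = 45.77544484 * 0.19555575 - 51.0600 * 0.99642451 * 0.16526414 = 0.5434


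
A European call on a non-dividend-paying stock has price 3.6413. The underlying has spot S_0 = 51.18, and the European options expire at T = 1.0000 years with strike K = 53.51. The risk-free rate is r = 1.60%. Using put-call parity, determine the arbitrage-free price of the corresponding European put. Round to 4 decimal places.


Answer: Put price = 5.1220

Derivation:
Put-call parity: C - P = S_0 * exp(-qT) - K * exp(-rT).
S_0 * exp(-qT) = 51.1800 * 1.00000000 = 51.18000000
K * exp(-rT) = 53.5100 * 0.98412732 = 52.66065290
P = C - S*exp(-qT) + K*exp(-rT)
P = 3.6413 - 51.18000000 + 52.66065290 = 5.1220


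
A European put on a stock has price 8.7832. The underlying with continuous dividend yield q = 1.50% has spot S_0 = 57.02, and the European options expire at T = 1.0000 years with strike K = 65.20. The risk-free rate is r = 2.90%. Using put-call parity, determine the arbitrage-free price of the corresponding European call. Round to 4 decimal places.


Answer: Call price = 1.6179

Derivation:
Put-call parity: C - P = S_0 * exp(-qT) - K * exp(-rT).
S_0 * exp(-qT) = 57.0200 * 0.98511194 = 56.17108280
K * exp(-rT) = 65.2000 * 0.97141646 = 63.33635348
C = P + S*exp(-qT) - K*exp(-rT)
C = 8.7832 + 56.17108280 - 63.33635348 = 1.6179


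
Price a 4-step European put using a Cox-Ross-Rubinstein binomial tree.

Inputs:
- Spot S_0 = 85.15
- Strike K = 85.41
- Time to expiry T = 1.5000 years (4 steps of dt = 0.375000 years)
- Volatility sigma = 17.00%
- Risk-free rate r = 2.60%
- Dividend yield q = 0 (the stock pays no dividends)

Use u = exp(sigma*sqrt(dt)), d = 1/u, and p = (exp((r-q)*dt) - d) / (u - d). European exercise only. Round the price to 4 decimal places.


Answer: Price = V(0,0) = 5.1585

Derivation:
dt = T/N = 0.375000
u = exp(sigma*sqrt(dt)) = 1.109715; d = 1/u = 0.901132
p = (exp((r-q)*dt) - d) / (u - d) = 0.520970
Discount per step: exp(-r*dt) = 0.990297
Stock lattice S(k, i) with i counting down-moves:
  k=0: S(0,0) = 85.1500
  k=1: S(1,0) = 94.4922; S(1,1) = 76.7314
  k=2: S(2,0) = 104.8595; S(2,1) = 85.1500; S(2,2) = 69.1451
  k=3: S(3,0) = 116.3641; S(3,1) = 94.4922; S(3,2) = 76.7314; S(3,3) = 62.3089
  k=4: S(4,0) = 129.1310; S(4,1) = 104.8595; S(4,2) = 85.1500; S(4,3) = 69.1451; S(4,4) = 56.1486
Terminal payoffs V(N, i) = max(K - S_T, 0):
  V(4,0) = 0.000000; V(4,1) = 0.000000; V(4,2) = 0.260000; V(4,3) = 16.264860; V(4,4) = 29.261434
Backward induction: V(k, i) = exp(-r*dt) * [p * V(k+1, i) + (1-p) * V(k+1, i+1)].
  V(3,0) = exp(-r*dt) * [p*0.000000 + (1-p)*0.000000] = 0.000000
  V(3,1) = exp(-r*dt) * [p*0.000000 + (1-p)*0.260000] = 0.123339
  V(3,2) = exp(-r*dt) * [p*0.260000 + (1-p)*16.264860] = 7.849893
  V(3,3) = exp(-r*dt) * [p*16.264860 + (1-p)*29.261434] = 22.272387
  V(2,0) = exp(-r*dt) * [p*0.000000 + (1-p)*0.123339] = 0.058510
  V(2,1) = exp(-r*dt) * [p*0.123339 + (1-p)*7.849893] = 3.787480
  V(2,2) = exp(-r*dt) * [p*7.849893 + (1-p)*22.272387] = 14.615498
  V(1,0) = exp(-r*dt) * [p*0.058510 + (1-p)*3.787480] = 1.826898
  V(1,1) = exp(-r*dt) * [p*3.787480 + (1-p)*14.615498] = 8.887347
  V(0,0) = exp(-r*dt) * [p*1.826898 + (1-p)*8.887347] = 5.158521
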